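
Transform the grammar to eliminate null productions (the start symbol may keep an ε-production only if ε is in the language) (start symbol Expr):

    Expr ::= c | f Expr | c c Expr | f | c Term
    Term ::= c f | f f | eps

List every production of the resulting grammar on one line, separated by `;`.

Nullable set = {Term}.
ε ∉ L(G), so no ε-production is kept.

Expr ::= c | f Expr | c c Expr | f | c Term; Term ::= c f | f f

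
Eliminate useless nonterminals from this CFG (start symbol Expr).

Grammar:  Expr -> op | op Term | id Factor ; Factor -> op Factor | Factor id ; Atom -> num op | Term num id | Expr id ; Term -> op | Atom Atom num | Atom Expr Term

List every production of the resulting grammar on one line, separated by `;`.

Generating nonterminals: {Atom, Expr, Term}.
Reachable from Expr after that: {Atom, Expr, Term}.
Removed useless symbols: {Factor} and every production mentioning them.

Expr -> op | op Term; Atom -> num op | Term num id | Expr id; Term -> op | Atom Atom num | Atom Expr Term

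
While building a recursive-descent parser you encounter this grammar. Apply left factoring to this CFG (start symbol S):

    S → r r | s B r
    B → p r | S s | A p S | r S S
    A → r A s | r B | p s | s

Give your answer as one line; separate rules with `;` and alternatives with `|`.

S → r r | s B r; B → p r | S s | A p S | r S S; A → p s | s | r A'; A' → A s | B

A has alternatives sharing prefix 'r': factor to A → r A' with A' → A s | B.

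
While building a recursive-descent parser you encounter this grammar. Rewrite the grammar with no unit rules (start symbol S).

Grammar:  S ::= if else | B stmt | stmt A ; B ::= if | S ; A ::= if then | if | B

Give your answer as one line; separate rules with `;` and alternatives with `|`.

Unit pairs: A ⇒* {B, S}; B ⇒* {S}.
Replace each nonterminal's rules with the union of the non-unit rules of every nonterminal it unit-derives.

S ::= if else | B stmt | stmt A; B ::= if | if else | B stmt | stmt A; A ::= if | if else | B stmt | stmt A | if then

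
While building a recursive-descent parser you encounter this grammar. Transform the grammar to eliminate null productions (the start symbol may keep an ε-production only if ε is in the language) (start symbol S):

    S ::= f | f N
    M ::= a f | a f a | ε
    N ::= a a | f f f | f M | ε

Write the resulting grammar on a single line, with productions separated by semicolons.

The nullable symbols are {M, N}.
ε ∉ L(G), so no ε-production is kept.
Add the nullable-subset variants: N → f M gives f M | f.

S ::= f | f N; M ::= a f | a f a; N ::= a a | f f f | f M | f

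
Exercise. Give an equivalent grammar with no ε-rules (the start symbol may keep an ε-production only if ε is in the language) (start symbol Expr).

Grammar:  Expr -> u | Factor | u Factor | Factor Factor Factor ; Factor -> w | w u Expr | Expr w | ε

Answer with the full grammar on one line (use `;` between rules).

Expr -> u | Factor | u Factor | Factor Factor Factor | Factor Factor | ε; Factor -> w | w u Expr | w u | Expr w

Nullable nonterminals: {Expr, Factor}.
ε ∈ L(G) since Expr is nullable, so keep Expr → ε.
Expand every rule over subsets of its nullable positions: Expr → Factor Factor Factor gives Factor Factor Factor | Factor Factor. Factor → w u Expr gives w u Expr | w u.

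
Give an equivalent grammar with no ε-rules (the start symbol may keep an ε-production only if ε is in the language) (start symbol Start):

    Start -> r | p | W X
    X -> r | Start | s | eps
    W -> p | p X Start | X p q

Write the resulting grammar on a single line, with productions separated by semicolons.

Nullable nonterminals: {X}.
ε ∉ L(G), so no ε-production is kept.
Add the nullable-subset variants: Start → W X gives W X | W. W → p X Start gives p X Start | p Start. W → X p q gives X p q | p q.

Start -> r | p | W X | W; X -> r | Start | s; W -> p | p X Start | p Start | X p q | p q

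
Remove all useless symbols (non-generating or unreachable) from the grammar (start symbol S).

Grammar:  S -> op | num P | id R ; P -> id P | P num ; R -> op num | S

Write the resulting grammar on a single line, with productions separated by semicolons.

S -> op | id R; R -> op num | S

Generating nonterminals: {R, S}.
Reachable from S after that: {R, S}.
Removed useless symbols: {P} and every production mentioning them.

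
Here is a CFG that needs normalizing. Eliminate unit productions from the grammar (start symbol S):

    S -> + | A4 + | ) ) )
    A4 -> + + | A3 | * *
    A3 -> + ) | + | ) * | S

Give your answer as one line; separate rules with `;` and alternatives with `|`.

S -> + | A4 + | ) ) ); A4 -> + + | * * | + | A4 + | ) ) ) | + ) | ) *; A3 -> + | A4 + | ) ) ) | + ) | ) *

Unit pairs: A3 ⇒* {S}; A4 ⇒* {A3, S}.
For every A with A ⇒* B via unit rules, add B's non-unit alternatives to A; then delete every rule of the form X → Y.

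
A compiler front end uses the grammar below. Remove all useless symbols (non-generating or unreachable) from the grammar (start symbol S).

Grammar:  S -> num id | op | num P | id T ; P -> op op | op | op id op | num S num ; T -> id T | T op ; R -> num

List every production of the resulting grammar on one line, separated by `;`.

S -> num id | op | num P; P -> op op | op | op id op | num S num

Generating nonterminals: {P, R, S}.
Reachable from S after that: {P, S}.
Removed useless symbols: {R, T} and every production mentioning them.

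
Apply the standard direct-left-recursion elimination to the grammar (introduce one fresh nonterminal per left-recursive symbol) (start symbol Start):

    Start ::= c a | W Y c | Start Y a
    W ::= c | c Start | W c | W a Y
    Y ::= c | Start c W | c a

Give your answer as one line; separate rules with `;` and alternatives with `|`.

Left recursion appears on Start, W.
For Start: α = {Y a}, β = {c a, W Y c}. Rewrite as Start → β Start1 and Start1 → α Start1 | ε.
For W: α = {c, a Y}, β = {c, c Start}. Rewrite as W → β W1 and W1 → α W1 | ε.

Start ::= c a Start1 | W Y c Start1; W ::= c W1 | c Start W1; Y ::= c | Start c W | c a; Start1 ::= Y a Start1 | ε; W1 ::= c W1 | a Y W1 | ε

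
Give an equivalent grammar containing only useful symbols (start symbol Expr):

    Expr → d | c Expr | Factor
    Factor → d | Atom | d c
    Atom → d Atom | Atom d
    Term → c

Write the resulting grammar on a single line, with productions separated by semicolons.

Expr → d | c Expr | Factor; Factor → d | d c

Generating nonterminals: {Expr, Factor, Term}.
Reachable from Expr after that: {Expr, Factor}.
Removed useless symbols: {Atom, Term} and every production mentioning them.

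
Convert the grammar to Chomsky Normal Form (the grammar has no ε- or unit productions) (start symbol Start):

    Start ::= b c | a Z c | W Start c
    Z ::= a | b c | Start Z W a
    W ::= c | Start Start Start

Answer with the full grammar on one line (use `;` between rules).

Introduce a nonterminal for each terminal appearing in a rule of length ≥ 2: X1 → b, X2 → c, X3 → a.
Binarize each right-hand side of length ≥ 3 by chaining fresh nonterminals (Y1, Y2, …): affected rules were Start → X3 Z X2; Start → W Start X2; Z → Start Z W X3; W → Start Start Start.

Start ::= X1 X2 | X3 Y1 | W Y2; Z ::= a | X1 X2 | Start Y3; W ::= c | Start Y5; X1 ::= b; X2 ::= c; X3 ::= a; Y1 ::= Z X2; Y2 ::= Start X2; Y3 ::= Z Y4; Y4 ::= W X3; Y5 ::= Start Start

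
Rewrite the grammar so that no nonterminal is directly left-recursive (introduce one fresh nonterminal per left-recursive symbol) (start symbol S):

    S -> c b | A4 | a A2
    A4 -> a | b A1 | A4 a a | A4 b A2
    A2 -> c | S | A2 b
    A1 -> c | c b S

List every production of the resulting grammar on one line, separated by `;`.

S -> c b | A4 | a A2; A4 -> a A4' | b A1 A4'; A2 -> c A2' | S A2'; A1 -> c | c b S; A4' -> a a A4' | b A2 A4' | epsilon; A2' -> b A2' | epsilon

Left recursion appears on A4, A2.
For A4: α = {a a, b A2}, β = {a, b A1}. Rewrite as A4 → β A4' and A4' → α A4' | ε.
For A2: α = {b}, β = {c, S}. Rewrite as A2 → β A2' and A2' → α A2' | ε.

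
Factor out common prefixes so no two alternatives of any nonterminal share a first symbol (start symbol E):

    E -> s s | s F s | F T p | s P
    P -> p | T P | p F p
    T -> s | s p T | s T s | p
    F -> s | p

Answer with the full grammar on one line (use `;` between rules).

E -> F T p | s E'; P -> T P | p P'; T -> p | s T'; F -> s | p; E' -> s | F s | P; P' -> ε | F p; T' -> ε | p T | T s

E has alternatives sharing prefix 's': factor to E → s E' with E' → s | F s | P.
P has alternatives sharing prefix 'p': factor to P → p P' with P' → ε | F p.
T has alternatives sharing prefix 's': factor to T → s T' with T' → ε | p T | T s.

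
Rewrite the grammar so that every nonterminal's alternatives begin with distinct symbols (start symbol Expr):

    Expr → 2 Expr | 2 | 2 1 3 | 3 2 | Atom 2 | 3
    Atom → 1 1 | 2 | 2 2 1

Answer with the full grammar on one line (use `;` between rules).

Expr has alternatives sharing prefix '2': factor to Expr → 2 Expr1 with Expr1 → Expr | ε | 1 3.
Expr has alternatives sharing prefix '3': factor to Expr → 3 Expr2 with Expr2 → 2 | ε.
Atom has alternatives sharing prefix '2': factor to Atom → 2 Atom1 with Atom1 → ε | 2 1.

Expr → Atom 2 | 2 Expr1 | 3 Expr2; Atom → 1 1 | 2 Atom1; Expr1 → Expr | eps | 1 3; Expr2 → 2 | eps; Atom1 → eps | 2 1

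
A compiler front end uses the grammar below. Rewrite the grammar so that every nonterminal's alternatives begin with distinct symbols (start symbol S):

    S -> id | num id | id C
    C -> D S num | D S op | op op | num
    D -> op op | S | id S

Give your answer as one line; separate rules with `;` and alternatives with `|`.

S -> num id | id S'; C -> op op | num | D S C'; D -> op op | S | id S; S' -> epsilon | C; C' -> num | op

S has alternatives sharing prefix 'id': factor to S → id S' with S' → ε | C.
C has alternatives sharing prefix 'D S': factor to C → D S C' with C' → num | op.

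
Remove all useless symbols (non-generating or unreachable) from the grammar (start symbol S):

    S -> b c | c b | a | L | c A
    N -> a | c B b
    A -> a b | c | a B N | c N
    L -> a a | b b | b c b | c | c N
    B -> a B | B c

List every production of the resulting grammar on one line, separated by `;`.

S -> b c | c b | a | L | c A; N -> a; A -> a b | c | c N; L -> a a | b b | b c b | c | c N

Generating nonterminals: {A, L, N, S}.
Reachable from S after that: {A, L, N, S}.
Removed useless symbols: {B} and every production mentioning them.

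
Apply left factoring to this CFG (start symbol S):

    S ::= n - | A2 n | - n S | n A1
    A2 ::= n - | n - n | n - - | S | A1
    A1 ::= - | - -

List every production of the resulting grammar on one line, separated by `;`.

S ::= A2 n | - n S | n S'; A2 ::= S | A1 | n - A2'; A1 ::= - A1'; S' ::= - | A1; A2' ::= ε | n | -; A1' ::= ε | -

S has alternatives sharing prefix 'n': factor to S → n S' with S' → - | A1.
A2 has alternatives sharing prefix 'n -': factor to A2 → n - A2' with A2' → ε | n | -.
A1 has alternatives sharing prefix '-': factor to A1 → - A1' with A1' → ε | -.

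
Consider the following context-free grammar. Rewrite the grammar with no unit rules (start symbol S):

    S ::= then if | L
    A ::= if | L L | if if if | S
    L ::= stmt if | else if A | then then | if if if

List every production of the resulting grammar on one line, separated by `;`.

Unit pairs: A ⇒* {L, S}; S ⇒* {L}.
Replace each nonterminal's rules with the union of the non-unit rules of every nonterminal it unit-derives.

S ::= stmt if | else if A | then then | if if if | then if; A ::= stmt if | else if A | then then | if if if | then if | if | L L; L ::= stmt if | else if A | then then | if if if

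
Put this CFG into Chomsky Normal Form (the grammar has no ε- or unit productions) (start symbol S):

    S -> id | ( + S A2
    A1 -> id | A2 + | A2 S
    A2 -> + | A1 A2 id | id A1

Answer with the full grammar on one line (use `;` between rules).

S -> id | X1 Y1; A1 -> id | A2 X2 | A2 S; A2 -> + | A1 Y3 | X3 A1; X1 -> (; X2 -> +; X3 -> id; Y1 -> X2 Y2; Y2 -> S A2; Y3 -> A2 X3

Introduce a nonterminal for each terminal appearing in a rule of length ≥ 2: X1 → (, X2 → +, X3 → id.
Binarize each right-hand side of length ≥ 3 by chaining fresh nonterminals (Y1, Y2, …): affected rules were S → X1 X2 S A2; A2 → A1 A2 X3.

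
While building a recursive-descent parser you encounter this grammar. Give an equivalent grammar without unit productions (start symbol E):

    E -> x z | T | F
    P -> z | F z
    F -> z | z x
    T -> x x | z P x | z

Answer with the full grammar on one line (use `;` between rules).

E -> x z | z | z x | x x | z P x; P -> z | F z; F -> z | z x; T -> x x | z P x | z

Unit pairs: E ⇒* {F, T}.
Replace each nonterminal's rules with the union of the non-unit rules of every nonterminal it unit-derives.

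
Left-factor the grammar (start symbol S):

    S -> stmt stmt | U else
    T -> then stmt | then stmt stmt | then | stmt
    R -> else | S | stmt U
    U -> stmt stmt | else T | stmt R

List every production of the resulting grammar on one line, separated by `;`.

T has alternatives sharing prefix 'then': factor to T → then T' with T' → stmt | stmt stmt | ε.
U has alternatives sharing prefix 'stmt': factor to U → stmt U' with U' → stmt | R.
T' has alternatives sharing prefix 'stmt': factor to T' → stmt T'' with T'' → ε | stmt.

S -> stmt stmt | U else; T -> stmt | then T'; R -> else | S | stmt U; U -> else T | stmt U'; T' -> eps | stmt T''; U' -> stmt | R; T'' -> eps | stmt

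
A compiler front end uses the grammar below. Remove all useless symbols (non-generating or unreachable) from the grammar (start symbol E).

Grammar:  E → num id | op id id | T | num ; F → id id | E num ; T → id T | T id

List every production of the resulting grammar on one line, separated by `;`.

E → num id | op id id | num

Generating nonterminals: {E, F}.
Reachable from E after that: {E}.
Removed useless symbols: {F, T} and every production mentioning them.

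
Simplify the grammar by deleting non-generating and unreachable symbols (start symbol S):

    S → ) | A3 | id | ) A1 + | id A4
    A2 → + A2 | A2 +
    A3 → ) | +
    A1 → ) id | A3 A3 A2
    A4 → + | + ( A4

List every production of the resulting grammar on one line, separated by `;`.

S → ) | A3 | id | ) A1 + | id A4; A3 → ) | +; A1 → ) id; A4 → + | + ( A4

Generating nonterminals: {A1, A3, A4, S}.
Reachable from S after that: {A1, A3, A4, S}.
Removed useless symbols: {A2} and every production mentioning them.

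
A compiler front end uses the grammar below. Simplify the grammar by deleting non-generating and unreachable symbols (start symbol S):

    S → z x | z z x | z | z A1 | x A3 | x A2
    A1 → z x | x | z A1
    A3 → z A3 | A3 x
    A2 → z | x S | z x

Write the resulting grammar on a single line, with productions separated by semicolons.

S → z x | z z x | z | z A1 | x A2; A1 → z x | x | z A1; A2 → z | x S | z x

Generating nonterminals: {A1, A2, S}.
Reachable from S after that: {A1, A2, S}.
Removed useless symbols: {A3} and every production mentioning them.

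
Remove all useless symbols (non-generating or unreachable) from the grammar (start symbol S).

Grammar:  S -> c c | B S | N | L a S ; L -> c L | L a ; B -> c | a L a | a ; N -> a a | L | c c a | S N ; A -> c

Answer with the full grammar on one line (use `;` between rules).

Generating nonterminals: {A, B, N, S}.
Reachable from S after that: {B, N, S}.
Removed useless symbols: {A, L} and every production mentioning them.

S -> c c | B S | N; B -> c | a; N -> a a | c c a | S N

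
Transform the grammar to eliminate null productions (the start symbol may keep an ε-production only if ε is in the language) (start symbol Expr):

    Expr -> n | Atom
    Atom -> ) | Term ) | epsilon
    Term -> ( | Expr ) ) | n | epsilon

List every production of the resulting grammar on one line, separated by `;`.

Nullable set = {Atom, Expr, Term}.
ε ∈ L(G) since Expr is nullable, so keep Expr → ε.
Add the nullable-subset variants: Term → Expr ) ) gives Expr ) ) | ) ).

Expr -> n | Atom | epsilon; Atom -> ) | Term ); Term -> ( | Expr ) ) | ) ) | n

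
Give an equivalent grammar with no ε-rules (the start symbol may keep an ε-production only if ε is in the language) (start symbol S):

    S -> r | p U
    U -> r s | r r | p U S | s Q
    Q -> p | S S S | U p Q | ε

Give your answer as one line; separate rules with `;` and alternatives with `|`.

S -> r | p U; U -> r s | r r | p U S | s Q | s; Q -> p | S S S | U p Q | U p

Nullable set = {Q}.
ε ∉ L(G), so no ε-production is kept.
Expand every rule over subsets of its nullable positions: U → s Q gives s Q | s. Q → U p Q gives U p Q | U p.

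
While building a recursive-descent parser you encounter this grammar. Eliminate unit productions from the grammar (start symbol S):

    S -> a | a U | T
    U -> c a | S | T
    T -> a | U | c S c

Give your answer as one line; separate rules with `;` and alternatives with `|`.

Unit pairs: S ⇒* {T, U}; T ⇒* {S, U}; U ⇒* {S, T}.
For each unit pair (A, B), copy every non-unit production of B to A, then drop all unit productions.

S -> c a | a | a U | c S c; U -> c a | a | a U | c S c; T -> c a | a | a U | c S c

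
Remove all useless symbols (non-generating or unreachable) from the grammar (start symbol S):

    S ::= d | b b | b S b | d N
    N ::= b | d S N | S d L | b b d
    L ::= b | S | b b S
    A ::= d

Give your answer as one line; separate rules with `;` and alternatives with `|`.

Generating nonterminals: {A, L, N, S}.
Reachable from S after that: {L, N, S}.
Removed useless symbols: {A} and every production mentioning them.

S ::= d | b b | b S b | d N; N ::= b | d S N | S d L | b b d; L ::= b | S | b b S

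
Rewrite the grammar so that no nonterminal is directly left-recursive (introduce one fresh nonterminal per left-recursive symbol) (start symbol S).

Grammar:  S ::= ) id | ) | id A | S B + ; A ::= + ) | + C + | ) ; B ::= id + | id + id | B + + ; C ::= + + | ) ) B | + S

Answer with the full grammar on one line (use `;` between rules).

Directly left-recursive nonterminals: S, B.
For S: α = {B +}, β = {) id, ), id A}. Rewrite as S → β S' and S' → α S' | ε.
For B: α = {+ +}, β = {id +, id + id}. Rewrite as B → β B' and B' → α B' | ε.

S ::= ) id S' | ) S' | id A S'; A ::= + ) | + C + | ); B ::= id + B' | id + id B'; C ::= + + | ) ) B | + S; S' ::= B + S' | eps; B' ::= + + B' | eps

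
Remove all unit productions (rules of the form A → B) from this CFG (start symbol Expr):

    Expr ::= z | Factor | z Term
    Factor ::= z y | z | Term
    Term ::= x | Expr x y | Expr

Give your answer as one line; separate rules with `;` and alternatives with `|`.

Unit pairs: Expr ⇒* {Factor, Term}; Factor ⇒* {Expr, Term}; Term ⇒* {Expr, Factor}.
Replace each nonterminal's rules with the union of the non-unit rules of every nonterminal it unit-derives.

Expr ::= x | Expr x y | z y | z | z Term; Factor ::= x | Expr x y | z y | z | z Term; Term ::= x | Expr x y | z y | z | z Term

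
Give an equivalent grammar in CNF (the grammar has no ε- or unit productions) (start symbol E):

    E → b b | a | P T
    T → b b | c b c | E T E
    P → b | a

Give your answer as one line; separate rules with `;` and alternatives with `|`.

E → X1 X1 | a | P T; T → X1 X1 | X2 Y1 | E Y2; P → b | a; X1 → b; X2 → c; Y1 → X1 X2; Y2 → T E

Introduce a nonterminal for each terminal appearing in a rule of length ≥ 2: X1 → b, X2 → c.
Binarize each right-hand side of length ≥ 3 by chaining fresh nonterminals (Y1, Y2, …): affected rules were T → X2 X1 X2; T → E T E.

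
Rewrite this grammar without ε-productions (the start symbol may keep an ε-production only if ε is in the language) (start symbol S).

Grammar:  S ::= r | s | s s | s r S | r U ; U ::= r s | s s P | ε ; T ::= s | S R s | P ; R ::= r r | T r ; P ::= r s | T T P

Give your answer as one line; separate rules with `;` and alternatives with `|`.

S ::= r | s | s s | s r S | r U; U ::= r s | s s P; T ::= s | S R s | P; R ::= r r | T r; P ::= r s | T T P

Nullable set = {U}.
ε ∉ L(G), so no ε-production is kept.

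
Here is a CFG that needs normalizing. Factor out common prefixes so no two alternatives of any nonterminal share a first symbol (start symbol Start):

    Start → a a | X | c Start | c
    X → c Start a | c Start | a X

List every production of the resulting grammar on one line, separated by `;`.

Start → a a | X | c Start1; X → a X | c Start X1; Start1 → Start | epsilon; X1 → a | epsilon

Start has alternatives sharing prefix 'c': factor to Start → c Start1 with Start1 → Start | ε.
X has alternatives sharing prefix 'c Start': factor to X → c Start X1 with X1 → a | ε.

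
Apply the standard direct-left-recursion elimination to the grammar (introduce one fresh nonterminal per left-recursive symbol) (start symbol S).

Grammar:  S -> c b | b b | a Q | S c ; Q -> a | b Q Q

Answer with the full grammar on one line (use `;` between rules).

Left recursion appears on S.
For S: α = {c}, β = {c b, b b, a Q}. Rewrite as S → β S' and S' → α S' | ε.

S -> c b S' | b b S' | a Q S'; Q -> a | b Q Q; S' -> c S' | ε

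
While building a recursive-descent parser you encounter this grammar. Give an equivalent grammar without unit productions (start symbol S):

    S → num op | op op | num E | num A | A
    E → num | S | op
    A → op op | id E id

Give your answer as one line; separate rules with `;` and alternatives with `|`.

Unit pairs: E ⇒* {A, S}; S ⇒* {A}.
For every A with A ⇒* B via unit rules, add B's non-unit alternatives to A; then delete every rule of the form X → Y.

S → num op | op op | num E | num A | id E id; E → num | op | num op | op op | num E | num A | id E id; A → op op | id E id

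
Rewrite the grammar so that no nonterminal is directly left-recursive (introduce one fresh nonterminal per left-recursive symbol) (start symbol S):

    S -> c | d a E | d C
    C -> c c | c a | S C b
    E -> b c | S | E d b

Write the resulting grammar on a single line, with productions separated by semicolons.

S -> c | d a E | d C; C -> c c | c a | S C b; E -> b c E' | S E'; E' -> d b E' | ε

Directly left-recursive nonterminal: E.
For E: α = {d b}, β = {b c, S}. Rewrite as E → β E' and E' → α E' | ε.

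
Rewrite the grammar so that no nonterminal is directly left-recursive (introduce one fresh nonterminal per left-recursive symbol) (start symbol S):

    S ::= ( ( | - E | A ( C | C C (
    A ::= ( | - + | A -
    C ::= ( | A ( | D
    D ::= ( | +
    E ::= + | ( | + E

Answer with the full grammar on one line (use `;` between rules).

S ::= ( ( | - E | A ( C | C C (; A ::= ( A' | - + A'; C ::= ( | A ( | D; D ::= ( | +; E ::= + | ( | + E; A' ::= - A' | ε

Left recursion appears on A.
For A: α = {-}, β = {(, - +}. Rewrite as A → β A' and A' → α A' | ε.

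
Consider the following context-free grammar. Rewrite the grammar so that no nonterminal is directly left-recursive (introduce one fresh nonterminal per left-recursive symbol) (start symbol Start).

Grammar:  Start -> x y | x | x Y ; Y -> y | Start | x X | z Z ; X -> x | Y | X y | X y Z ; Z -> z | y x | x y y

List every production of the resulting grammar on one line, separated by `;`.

Start -> x y | x | x Y; Y -> y | Start | x X | z Z; X -> x X1 | Y X1; Z -> z | y x | x y y; X1 -> y X1 | y Z X1 | ε

Directly left-recursive nonterminal: X.
For X: α = {y, y Z}, β = {x, Y}. Rewrite as X → β X1 and X1 → α X1 | ε.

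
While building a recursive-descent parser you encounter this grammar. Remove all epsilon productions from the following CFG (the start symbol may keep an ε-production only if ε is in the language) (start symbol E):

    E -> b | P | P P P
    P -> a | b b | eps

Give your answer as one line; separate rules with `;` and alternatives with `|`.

The nullable symbols are {E, P}.
ε ∈ L(G) since E is nullable, so keep E → ε.
Add the nullable-subset variants: E → P P P gives P P P | P P.

E -> b | P | P P P | P P | ε; P -> a | b b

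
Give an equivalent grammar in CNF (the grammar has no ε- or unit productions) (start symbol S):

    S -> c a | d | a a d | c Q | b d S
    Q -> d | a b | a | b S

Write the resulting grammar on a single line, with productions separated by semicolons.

S -> X1 X2 | d | X2 Y1 | X1 Q | X4 Y2; Q -> d | X2 X4 | a | X4 S; X1 -> c; X2 -> a; X3 -> d; X4 -> b; Y1 -> X2 X3; Y2 -> X3 S

Introduce a nonterminal for each terminal appearing in a rule of length ≥ 2: X1 → c, X2 → a, X3 → d, X4 → b.
Binarize each right-hand side of length ≥ 3 by chaining fresh nonterminals (Y1, Y2, …): affected rules were S → X2 X2 X3; S → X4 X3 S.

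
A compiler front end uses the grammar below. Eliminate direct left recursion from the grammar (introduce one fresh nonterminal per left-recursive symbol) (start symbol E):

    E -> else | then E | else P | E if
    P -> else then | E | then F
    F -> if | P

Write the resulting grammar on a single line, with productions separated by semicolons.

E -> else E' | then E E' | else P E'; P -> else then | E | then F; F -> if | P; E' -> if E' | ε

Directly left-recursive nonterminal: E.
For E: α = {if}, β = {else, then E, else P}. Rewrite as E → β E' and E' → α E' | ε.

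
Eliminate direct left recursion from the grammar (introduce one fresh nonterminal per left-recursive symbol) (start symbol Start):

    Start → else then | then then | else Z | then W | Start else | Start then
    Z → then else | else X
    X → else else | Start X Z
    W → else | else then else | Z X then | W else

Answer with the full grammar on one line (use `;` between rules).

Start, W are directly left-recursive.
For Start: α = {else, then}, β = {else then, then then, else Z, then W}. Rewrite as Start → β Start1 and Start1 → α Start1 | ε.
For W: α = {else}, β = {else, else then else, Z X then}. Rewrite as W → β W1 and W1 → α W1 | ε.

Start → else then Start1 | then then Start1 | else Z Start1 | then W Start1; Z → then else | else X; X → else else | Start X Z; W → else W1 | else then else W1 | Z X then W1; Start1 → else Start1 | then Start1 | ε; W1 → else W1 | ε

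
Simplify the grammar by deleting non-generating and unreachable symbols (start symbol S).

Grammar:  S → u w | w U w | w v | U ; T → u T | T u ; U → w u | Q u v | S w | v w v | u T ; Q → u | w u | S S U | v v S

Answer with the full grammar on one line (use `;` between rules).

S → u w | w U w | w v | U; U → w u | Q u v | S w | v w v; Q → u | w u | S S U | v v S

Generating nonterminals: {Q, S, U}.
Reachable from S after that: {Q, S, U}.
Removed useless symbols: {T} and every production mentioning them.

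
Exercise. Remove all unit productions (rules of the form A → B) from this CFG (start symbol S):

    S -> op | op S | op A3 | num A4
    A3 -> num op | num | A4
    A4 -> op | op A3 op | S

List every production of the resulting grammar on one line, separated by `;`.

Unit pairs: A3 ⇒* {A4, S}; A4 ⇒* {S}.
For every A with A ⇒* B via unit rules, add B's non-unit alternatives to A; then delete every rule of the form X → Y.

S -> op | op S | op A3 | num A4; A3 -> op | op A3 op | op S | op A3 | num A4 | num op | num; A4 -> op | op A3 op | op S | op A3 | num A4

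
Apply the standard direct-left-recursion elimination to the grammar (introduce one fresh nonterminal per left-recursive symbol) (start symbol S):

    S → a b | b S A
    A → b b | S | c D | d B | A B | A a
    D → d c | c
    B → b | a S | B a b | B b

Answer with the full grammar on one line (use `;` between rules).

Directly left-recursive nonterminals: A, B.
For A: α = {B, a}, β = {b b, S, c D, d B}. Rewrite as A → β A' and A' → α A' | ε.
For B: α = {a b, b}, β = {b, a S}. Rewrite as B → β B' and B' → α B' | ε.

S → a b | b S A; A → b b A' | S A' | c D A' | d B A'; D → d c | c; B → b B' | a S B'; A' → B A' | a A' | ε; B' → a b B' | b B' | ε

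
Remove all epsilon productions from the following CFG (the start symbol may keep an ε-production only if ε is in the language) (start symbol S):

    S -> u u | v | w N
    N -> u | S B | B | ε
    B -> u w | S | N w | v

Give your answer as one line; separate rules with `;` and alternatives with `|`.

S -> u u | v | w N | w; N -> u | S B | B; B -> u w | S | N w | w | v

The nullable symbols are {N}.
ε ∉ L(G), so no ε-production is kept.
Expand every rule over subsets of its nullable positions: S → w N gives w N | w. B → N w gives N w | w.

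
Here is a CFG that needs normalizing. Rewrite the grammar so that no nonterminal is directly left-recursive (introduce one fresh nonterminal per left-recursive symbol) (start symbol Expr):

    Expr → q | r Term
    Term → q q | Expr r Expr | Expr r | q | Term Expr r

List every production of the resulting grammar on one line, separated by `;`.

Expr → q | r Term; Term → q q Term1 | Expr r Expr Term1 | Expr r Term1 | q Term1; Term1 → Expr r Term1 | eps

Left recursion appears on Term.
For Term: α = {Expr r}, β = {q q, Expr r Expr, Expr r, q}. Rewrite as Term → β Term1 and Term1 → α Term1 | ε.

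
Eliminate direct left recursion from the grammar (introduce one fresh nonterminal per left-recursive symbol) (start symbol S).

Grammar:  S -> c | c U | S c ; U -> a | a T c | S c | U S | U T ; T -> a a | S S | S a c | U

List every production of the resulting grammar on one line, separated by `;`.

S -> c S' | c U S'; U -> a U' | a T c U' | S c U'; T -> a a | S S | S a c | U; S' -> c S' | eps; U' -> S U' | T U' | eps

Directly left-recursive nonterminals: S, U.
For S: α = {c}, β = {c, c U}. Rewrite as S → β S' and S' → α S' | ε.
For U: α = {S, T}, β = {a, a T c, S c}. Rewrite as U → β U' and U' → α U' | ε.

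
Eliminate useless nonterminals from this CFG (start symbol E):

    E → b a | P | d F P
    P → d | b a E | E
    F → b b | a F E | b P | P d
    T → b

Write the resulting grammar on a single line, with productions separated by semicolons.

Generating nonterminals: {E, F, P, T}.
Reachable from E after that: {E, F, P}.
Removed useless symbols: {T} and every production mentioning them.

E → b a | P | d F P; P → d | b a E | E; F → b b | a F E | b P | P d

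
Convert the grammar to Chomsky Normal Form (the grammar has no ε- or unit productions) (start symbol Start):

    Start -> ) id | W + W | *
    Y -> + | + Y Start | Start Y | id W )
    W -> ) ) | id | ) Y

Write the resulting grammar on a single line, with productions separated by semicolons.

Introduce a nonterminal for each terminal appearing in a rule of length ≥ 2: X1 → ), X2 → id, X3 → +.
Binarize each right-hand side of length ≥ 3 by chaining fresh nonterminals (Y1, Y2, …): affected rules were Start → W X3 W; Y → X3 Y Start; Y → X2 W X1.

Start -> X1 X2 | W Y1 | *; Y -> + | X3 Y2 | Start Y | X2 Y3; W -> X1 X1 | id | X1 Y; X1 -> ); X2 -> id; X3 -> +; Y1 -> X3 W; Y2 -> Y Start; Y3 -> W X1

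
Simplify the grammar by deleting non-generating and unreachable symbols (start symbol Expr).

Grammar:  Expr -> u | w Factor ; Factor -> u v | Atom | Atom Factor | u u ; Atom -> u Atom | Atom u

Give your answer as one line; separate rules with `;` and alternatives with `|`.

Generating nonterminals: {Expr, Factor}.
Reachable from Expr after that: {Expr, Factor}.
Removed useless symbols: {Atom} and every production mentioning them.

Expr -> u | w Factor; Factor -> u v | u u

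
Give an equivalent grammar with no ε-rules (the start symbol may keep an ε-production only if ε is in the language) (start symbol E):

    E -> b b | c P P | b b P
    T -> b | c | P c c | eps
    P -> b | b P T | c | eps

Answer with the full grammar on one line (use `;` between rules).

E -> b b | c P P | c P | c | b b P; T -> b | c | P c c | c c; P -> b | b P T | b P | b T | c

The nullable symbols are {P, T}.
ε ∉ L(G), so no ε-production is kept.
For each production, add variants omitting each subset of nullable occurrences: E → c P P gives c P P | c P | c. T → P c c gives P c c | c c. P → b P T gives b P T | b P | b T.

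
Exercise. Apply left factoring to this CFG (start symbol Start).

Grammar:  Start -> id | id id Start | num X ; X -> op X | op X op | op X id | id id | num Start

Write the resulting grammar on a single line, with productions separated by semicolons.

Start has alternatives sharing prefix 'id': factor to Start → id Start1 with Start1 → ε | id Start.
X has alternatives sharing prefix 'op X': factor to X → op X X1 with X1 → ε | op | id.

Start -> num X | id Start1; X -> id id | num Start | op X X1; Start1 -> ε | id Start; X1 -> ε | op | id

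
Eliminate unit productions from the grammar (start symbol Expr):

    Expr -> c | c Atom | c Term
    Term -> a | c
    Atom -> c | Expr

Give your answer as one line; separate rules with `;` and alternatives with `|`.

Unit pairs: Atom ⇒* {Expr}.
Replace each nonterminal's rules with the union of the non-unit rules of every nonterminal it unit-derives.

Expr -> c | c Atom | c Term; Term -> a | c; Atom -> c | c Atom | c Term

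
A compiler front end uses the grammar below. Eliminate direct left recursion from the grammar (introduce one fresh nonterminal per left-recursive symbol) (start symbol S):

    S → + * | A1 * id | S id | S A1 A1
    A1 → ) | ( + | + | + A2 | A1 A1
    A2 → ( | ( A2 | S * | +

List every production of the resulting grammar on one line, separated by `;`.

S → + * S' | A1 * id S'; A1 → ) A1' | ( + A1' | + A1' | + A2 A1'; A2 → ( | ( A2 | S * | +; S' → id S' | A1 A1 S' | ε; A1' → A1 A1' | ε

Directly left-recursive nonterminals: S, A1.
For S: α = {id, A1 A1}, β = {+ *, A1 * id}. Rewrite as S → β S' and S' → α S' | ε.
For A1: α = {A1}, β = {), ( +, +, + A2}. Rewrite as A1 → β A1' and A1' → α A1' | ε.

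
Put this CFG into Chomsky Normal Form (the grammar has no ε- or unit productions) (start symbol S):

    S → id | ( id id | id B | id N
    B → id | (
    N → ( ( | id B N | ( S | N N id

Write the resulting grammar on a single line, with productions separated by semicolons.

S → id | X1 Y1 | X2 B | X2 N; B → id | (; N → X1 X1 | X2 Y2 | X1 S | N Y3; X1 → (; X2 → id; Y1 → X2 X2; Y2 → B N; Y3 → N X2

Introduce a nonterminal for each terminal appearing in a rule of length ≥ 2: X1 → (, X2 → id.
Binarize each right-hand side of length ≥ 3 by chaining fresh nonterminals (Y1, Y2, …): affected rules were S → X1 X2 X2; N → X2 B N; N → N N X2.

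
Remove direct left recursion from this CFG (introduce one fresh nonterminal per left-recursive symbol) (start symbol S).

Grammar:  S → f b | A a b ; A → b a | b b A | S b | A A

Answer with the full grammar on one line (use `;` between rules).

Directly left-recursive nonterminal: A.
For A: α = {A}, β = {b a, b b A, S b}. Rewrite as A → β A' and A' → α A' | ε.

S → f b | A a b; A → b a A' | b b A A' | S b A'; A' → A A' | epsilon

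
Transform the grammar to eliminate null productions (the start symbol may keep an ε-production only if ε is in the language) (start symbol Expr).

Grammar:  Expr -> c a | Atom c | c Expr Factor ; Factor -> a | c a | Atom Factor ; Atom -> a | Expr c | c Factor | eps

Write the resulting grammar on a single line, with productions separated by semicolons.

Expr -> c a | Atom c | c | c Expr Factor; Factor -> a | c a | Atom Factor; Atom -> a | Expr c | c Factor

The nullable symbols are {Atom}.
ε ∉ L(G), so no ε-production is kept.
Expand every rule over subsets of its nullable positions: Expr → Atom c gives Atom c | c.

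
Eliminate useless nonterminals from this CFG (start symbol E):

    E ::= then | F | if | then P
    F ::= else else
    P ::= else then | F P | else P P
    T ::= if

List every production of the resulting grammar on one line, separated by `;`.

Generating nonterminals: {E, F, P, T}.
Reachable from E after that: {E, F, P}.
Removed useless symbols: {T} and every production mentioning them.

E ::= then | F | if | then P; F ::= else else; P ::= else then | F P | else P P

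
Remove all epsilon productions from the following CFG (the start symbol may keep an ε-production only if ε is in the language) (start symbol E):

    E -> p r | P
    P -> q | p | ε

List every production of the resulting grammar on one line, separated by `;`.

Nullable set = {E, P}.
ε ∈ L(G) since E is nullable, so keep E → ε.

E -> p r | P | ε; P -> q | p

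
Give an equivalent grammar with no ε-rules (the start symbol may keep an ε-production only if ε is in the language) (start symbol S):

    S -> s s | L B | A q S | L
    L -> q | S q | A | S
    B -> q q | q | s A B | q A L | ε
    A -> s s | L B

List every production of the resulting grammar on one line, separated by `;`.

The nullable symbols are {B}.
ε ∉ L(G), so no ε-production is kept.
Expand every rule over subsets of its nullable positions: S → L B gives L B | L. B → s A B gives s A B | s A. A → L B gives L B | L.

S -> s s | L B | L | A q S; L -> q | S q | A | S; B -> q q | q | s A B | s A | q A L; A -> s s | L B | L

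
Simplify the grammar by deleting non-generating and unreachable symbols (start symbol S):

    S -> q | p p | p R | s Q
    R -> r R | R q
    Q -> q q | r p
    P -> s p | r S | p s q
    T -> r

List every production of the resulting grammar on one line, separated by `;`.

S -> q | p p | s Q; Q -> q q | r p

Generating nonterminals: {P, Q, S, T}.
Reachable from S after that: {Q, S}.
Removed useless symbols: {P, R, T} and every production mentioning them.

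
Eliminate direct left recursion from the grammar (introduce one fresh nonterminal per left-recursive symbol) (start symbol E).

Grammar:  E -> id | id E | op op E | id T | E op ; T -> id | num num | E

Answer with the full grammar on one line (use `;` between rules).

E -> id E' | id E E' | op op E E' | id T E'; T -> id | num num | E; E' -> op E' | eps

Left recursion appears on E.
For E: α = {op}, β = {id, id E, op op E, id T}. Rewrite as E → β E' and E' → α E' | ε.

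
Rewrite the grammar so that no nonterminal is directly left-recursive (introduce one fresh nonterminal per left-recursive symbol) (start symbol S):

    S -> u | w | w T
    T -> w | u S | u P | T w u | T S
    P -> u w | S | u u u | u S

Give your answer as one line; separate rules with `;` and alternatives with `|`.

S -> u | w | w T; T -> w T' | u S T' | u P T'; P -> u w | S | u u u | u S; T' -> w u T' | S T' | ε

Left recursion appears on T.
For T: α = {w u, S}, β = {w, u S, u P}. Rewrite as T → β T' and T' → α T' | ε.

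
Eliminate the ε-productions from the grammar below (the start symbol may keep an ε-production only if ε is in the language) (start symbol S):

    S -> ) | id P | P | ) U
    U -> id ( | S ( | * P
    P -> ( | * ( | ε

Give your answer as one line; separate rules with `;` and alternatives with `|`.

The nullable symbols are {P, S}.
ε ∈ L(G) since S is nullable, so keep S → ε.
Add the nullable-subset variants: S → id P gives id P | id. U → S ( gives S ( | (. U → * P gives * P | *.

S -> ) | id P | id | P | ) U | ε; U -> id ( | S ( | ( | * P | *; P -> ( | * (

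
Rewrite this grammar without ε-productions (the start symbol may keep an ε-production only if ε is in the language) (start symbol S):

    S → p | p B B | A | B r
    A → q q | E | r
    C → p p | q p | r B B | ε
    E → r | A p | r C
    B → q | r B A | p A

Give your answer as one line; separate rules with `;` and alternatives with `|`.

The nullable symbols are {C}.
ε ∉ L(G), so no ε-production is kept.

S → p | p B B | A | B r; A → q q | E | r; C → p p | q p | r B B; E → r | A p | r C; B → q | r B A | p A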